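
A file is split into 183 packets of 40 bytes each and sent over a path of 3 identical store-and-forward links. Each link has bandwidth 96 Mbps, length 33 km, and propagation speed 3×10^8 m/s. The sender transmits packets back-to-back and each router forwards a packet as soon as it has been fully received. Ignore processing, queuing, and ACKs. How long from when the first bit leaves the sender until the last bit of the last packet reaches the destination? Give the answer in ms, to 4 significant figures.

Per-hop transmission t_tx = L/R = 320/96000000 = 0.00333333 ms.
Per-hop propagation t_prop = 33000/300000000 = 0.11 ms.
Pipeline fill: first packet needs 3·t_tx to clear all hops; remaining 182 packets each add one t_tx.
Total = (3+183-1)·t_tx + 3·t_prop = 185·0.00333333 + 3·0.11 = 0.9467 ms.

0.9467 ms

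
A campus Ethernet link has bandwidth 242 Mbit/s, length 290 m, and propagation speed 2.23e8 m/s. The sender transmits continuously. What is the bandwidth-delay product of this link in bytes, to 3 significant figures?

39.3 bytes

Propagation delay = 290 / 223000000 = 1.30045e-06 s.
BDP = R × t_prop = 242000000 × 1.30045e-06 = 314.709 bits.
In bytes: 314.709/8 = 39.3 bytes.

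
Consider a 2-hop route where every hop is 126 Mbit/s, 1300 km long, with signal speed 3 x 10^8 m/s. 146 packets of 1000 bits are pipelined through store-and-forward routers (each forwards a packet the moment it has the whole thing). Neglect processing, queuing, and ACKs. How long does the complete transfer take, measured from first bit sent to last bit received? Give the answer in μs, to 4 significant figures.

9833 μs

Per-hop transmission t_tx = L/R = 1000/126000000 = 7.93651 μs.
Per-hop propagation t_prop = 1300000/300000000 = 4333.33 μs.
Pipeline fill: first packet needs 2·t_tx to clear all hops; remaining 145 packets each add one t_tx.
Total = (2+146-1)·t_tx + 2·t_prop = 147·7.93651 + 2·4333.33 = 9833 μs.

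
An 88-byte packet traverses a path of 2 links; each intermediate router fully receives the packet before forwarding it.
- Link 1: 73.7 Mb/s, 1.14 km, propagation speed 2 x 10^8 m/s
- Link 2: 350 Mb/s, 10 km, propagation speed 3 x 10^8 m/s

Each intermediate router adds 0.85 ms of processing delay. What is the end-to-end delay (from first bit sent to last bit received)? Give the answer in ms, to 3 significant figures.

L = 88 × 8 = 704 bits.
Transmission delays (L/R per hop): 0.00955224, 0.00201143 ms; sum = 0.0115637 ms.
Propagation delays (d/s per hop): 0.0057, 0.0333333 ms; sum = 0.0390333 ms.
Processing at 1 router(s): 1 × 0.85 ms = 0.85 ms.
End-to-end = 0.901 ms.

0.901 ms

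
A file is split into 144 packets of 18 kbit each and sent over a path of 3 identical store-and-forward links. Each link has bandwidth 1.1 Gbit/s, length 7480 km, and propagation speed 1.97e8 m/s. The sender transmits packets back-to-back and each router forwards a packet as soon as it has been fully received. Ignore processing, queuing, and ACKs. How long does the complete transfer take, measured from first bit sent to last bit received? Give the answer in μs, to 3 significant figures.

116000 μs

Per-hop transmission t_tx = L/R = 18000/1100000000 = 16.3636 μs.
Per-hop propagation t_prop = 7480000/197000000 = 37969.5 μs.
Pipeline fill: first packet needs 3·t_tx to clear all hops; remaining 143 packets each add one t_tx.
Total = (3+144-1)·t_tx + 3·t_prop = 146·16.3636 + 3·37969.5 = 116000 μs.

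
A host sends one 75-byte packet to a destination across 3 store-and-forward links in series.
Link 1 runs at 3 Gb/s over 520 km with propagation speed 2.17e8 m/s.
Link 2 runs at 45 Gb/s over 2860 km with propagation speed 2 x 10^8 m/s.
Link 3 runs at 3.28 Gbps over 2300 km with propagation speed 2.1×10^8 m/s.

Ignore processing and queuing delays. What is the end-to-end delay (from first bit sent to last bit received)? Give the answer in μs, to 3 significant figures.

27600 μs

L = 75 × 8 = 600 bits.
Transmission delays (L/R per hop): 0.2, 0.0133333, 0.182927 μs; sum = 0.39626 μs.
Propagation delays (d/s per hop): 2396.31, 14300, 10952.4 μs; sum = 27648.7 μs.
End-to-end = 27600 μs.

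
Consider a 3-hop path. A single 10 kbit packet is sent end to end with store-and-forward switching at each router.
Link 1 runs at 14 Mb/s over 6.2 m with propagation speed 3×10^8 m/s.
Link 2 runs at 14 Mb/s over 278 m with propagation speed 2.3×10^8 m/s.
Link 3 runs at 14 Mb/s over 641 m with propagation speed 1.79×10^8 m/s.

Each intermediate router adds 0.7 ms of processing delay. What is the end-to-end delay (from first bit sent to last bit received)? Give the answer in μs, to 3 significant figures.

L = 10000 bits.
Transmission delay per hop = L/R = 10000/14000000 = 714.286 μs; 3 hops → 2142.86 μs.
Propagation delays (d/s per hop): 0.0206667, 1.2087, 3.58101 μs; sum = 4.81037 μs.
Processing at 2 router(s): 2 × 0.7 ms = 1400 μs.
End-to-end = 3550 μs.

3550 μs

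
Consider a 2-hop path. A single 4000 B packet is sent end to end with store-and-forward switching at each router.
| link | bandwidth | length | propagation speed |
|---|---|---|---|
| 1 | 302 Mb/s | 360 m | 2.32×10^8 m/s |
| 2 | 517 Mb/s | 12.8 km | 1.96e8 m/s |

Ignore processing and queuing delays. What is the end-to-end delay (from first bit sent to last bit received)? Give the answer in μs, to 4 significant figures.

L = 4000 × 8 = 32000 bits.
Transmission delays (L/R per hop): 105.96, 61.8956 μs; sum = 167.856 μs.
Propagation delays (d/s per hop): 1.55172, 65.3061 μs; sum = 66.8578 μs.
End-to-end = 234.7 μs.

234.7 μs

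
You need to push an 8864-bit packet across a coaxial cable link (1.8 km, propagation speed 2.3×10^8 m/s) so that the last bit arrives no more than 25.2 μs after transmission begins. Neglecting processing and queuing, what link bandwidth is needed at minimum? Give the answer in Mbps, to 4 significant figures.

Propagation delay = 1800 / 2.3e+08 = 7.82609 μs.
Transmission budget = 25.2 − 7.82609 = 17.3739 μs.
R ≥ L / t_tx = 8864 bits / 1.73739e-05 s = 510.2 Mbps.

510.2 Mbps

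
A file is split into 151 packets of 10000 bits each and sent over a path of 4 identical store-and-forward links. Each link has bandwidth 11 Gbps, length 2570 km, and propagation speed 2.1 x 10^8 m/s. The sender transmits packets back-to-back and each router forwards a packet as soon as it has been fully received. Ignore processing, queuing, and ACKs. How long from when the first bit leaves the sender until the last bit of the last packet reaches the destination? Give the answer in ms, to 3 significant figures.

49.1 ms

Per-hop transmission t_tx = L/R = 10000/11000000000 = 0.000909091 ms.
Per-hop propagation t_prop = 2570000/210000000 = 12.2381 ms.
Pipeline fill: first packet needs 4·t_tx to clear all hops; remaining 150 packets each add one t_tx.
Total = (4+151-1)·t_tx + 4·t_prop = 154·0.000909091 + 4·12.2381 = 49.1 ms.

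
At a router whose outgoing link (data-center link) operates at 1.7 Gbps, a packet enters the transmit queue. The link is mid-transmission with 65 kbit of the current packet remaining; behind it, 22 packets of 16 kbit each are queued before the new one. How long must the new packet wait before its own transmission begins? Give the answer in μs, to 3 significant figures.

Each queued packet: L/R = 16000/1700000000 = 9.41176 μs.
22 queued → 207.059 μs.
Plus remaining 65000 bits of current packet: 38.2353 μs.
Queuing delay = 245 μs.

245 μs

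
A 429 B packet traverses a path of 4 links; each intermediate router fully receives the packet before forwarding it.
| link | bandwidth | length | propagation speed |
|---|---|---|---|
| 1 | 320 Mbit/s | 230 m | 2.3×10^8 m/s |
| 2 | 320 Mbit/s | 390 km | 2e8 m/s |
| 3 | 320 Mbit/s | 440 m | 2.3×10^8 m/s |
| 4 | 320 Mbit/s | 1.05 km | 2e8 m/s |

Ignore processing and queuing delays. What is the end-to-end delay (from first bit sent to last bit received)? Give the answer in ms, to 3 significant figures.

2.00 ms

L = 429 × 8 = 3432 bits.
Transmission delay per hop = L/R = 3432/320000000 = 0.010725 ms; 4 hops → 0.0429 ms.
Propagation delays (d/s per hop): 0.001, 1.95, 0.00191304, 0.00525 ms; sum = 1.95816 ms.
End-to-end = 2.00 ms.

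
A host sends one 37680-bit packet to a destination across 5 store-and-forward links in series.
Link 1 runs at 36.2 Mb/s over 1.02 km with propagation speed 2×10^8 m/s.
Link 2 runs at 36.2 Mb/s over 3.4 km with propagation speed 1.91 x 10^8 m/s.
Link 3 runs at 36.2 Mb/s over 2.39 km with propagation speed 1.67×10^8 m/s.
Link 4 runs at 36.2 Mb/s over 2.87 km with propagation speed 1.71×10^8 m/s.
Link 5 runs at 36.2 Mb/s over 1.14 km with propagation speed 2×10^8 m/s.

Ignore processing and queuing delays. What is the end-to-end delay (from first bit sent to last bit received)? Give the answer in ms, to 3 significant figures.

Transmission delay per hop = L/R = 37680/36200000 = 1.04088 ms; 5 hops → 5.20442 ms.
Propagation delays (d/s per hop): 0.0051, 0.017801, 0.0143114, 0.0167836, 0.0057 ms; sum = 0.0596961 ms.
End-to-end = 5.26 ms.

5.26 ms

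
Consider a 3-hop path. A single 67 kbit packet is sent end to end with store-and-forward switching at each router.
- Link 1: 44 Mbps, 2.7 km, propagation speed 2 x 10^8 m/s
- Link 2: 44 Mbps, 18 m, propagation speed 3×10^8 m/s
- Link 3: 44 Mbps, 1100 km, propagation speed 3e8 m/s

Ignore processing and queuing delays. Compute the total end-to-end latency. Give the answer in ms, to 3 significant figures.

L = 67000 bits.
Transmission delay per hop = L/R = 67000/44000000 = 1.52273 ms; 3 hops → 4.56818 ms.
Propagation delays (d/s per hop): 0.0135, 6e-05, 3.66667 ms; sum = 3.68023 ms.
End-to-end = 8.25 ms.

8.25 ms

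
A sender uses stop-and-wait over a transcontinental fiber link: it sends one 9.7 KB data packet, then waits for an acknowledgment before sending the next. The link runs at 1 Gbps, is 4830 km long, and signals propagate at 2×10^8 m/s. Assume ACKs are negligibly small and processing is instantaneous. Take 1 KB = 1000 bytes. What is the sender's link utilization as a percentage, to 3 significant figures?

0.160 %

t_tx = L/R = 77600/1000000000 = 7.76e-05 s.
t_prop = 4830000/200000000 = 0.02415 s; RTT = 0.0483 s.
Cycle = t_tx + RTT = 0.0483776 s.
Utilization = t_tx / cycle = 7.76e-05/0.0483776 = 0.160 %.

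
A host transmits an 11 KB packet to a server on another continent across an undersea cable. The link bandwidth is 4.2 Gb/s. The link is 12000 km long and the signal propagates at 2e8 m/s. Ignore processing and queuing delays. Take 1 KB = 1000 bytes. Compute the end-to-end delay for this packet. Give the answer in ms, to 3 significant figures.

L = 88000 bits.
Transmission delay = L/R = 88000 / 4200000000 = 0.0209524 ms.
Propagation delay = d/s = 12000000 m / 200000000 m/s = 60 ms.
Total = 60.0 ms.

60.0 ms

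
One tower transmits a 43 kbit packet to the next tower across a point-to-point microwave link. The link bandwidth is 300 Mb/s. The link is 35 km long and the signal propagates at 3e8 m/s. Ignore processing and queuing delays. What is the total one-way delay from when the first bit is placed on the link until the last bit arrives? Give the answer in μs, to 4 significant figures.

L = 43000 bits.
Transmission delay = L/R = 43000 / 300000000 = 143.333 μs.
Propagation delay = d/s = 35000 m / 300000000 m/s = 116.667 μs.
Total = 260.0 μs.

260.0 μs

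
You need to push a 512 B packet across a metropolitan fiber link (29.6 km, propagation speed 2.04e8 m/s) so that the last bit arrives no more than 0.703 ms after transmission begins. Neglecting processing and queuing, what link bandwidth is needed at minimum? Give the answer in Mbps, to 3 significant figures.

7.34 Mbps

L = 4096 bits.
Propagation delay = 29600 / 204000000 = 0.145098 ms.
Transmission budget = 0.703 − 0.145098 = 0.557902 ms.
R ≥ L / t_tx = 4096 bits / 0.000557902 s = 7.34 Mbps.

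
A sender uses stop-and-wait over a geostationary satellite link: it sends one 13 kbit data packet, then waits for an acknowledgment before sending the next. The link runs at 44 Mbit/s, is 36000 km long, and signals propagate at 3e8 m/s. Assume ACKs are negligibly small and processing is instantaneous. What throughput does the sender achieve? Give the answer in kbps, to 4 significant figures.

54.10 kbps

t_tx = L/R = 13000/44000000 = 0.000295455 s.
t_prop = 36000000/300000000 = 0.12 s; RTT = 0.24 s.
Cycle = t_tx + RTT = 0.240295 s.
Throughput = L / cycle = 13000 / 0.240295 = 54.10 kbps.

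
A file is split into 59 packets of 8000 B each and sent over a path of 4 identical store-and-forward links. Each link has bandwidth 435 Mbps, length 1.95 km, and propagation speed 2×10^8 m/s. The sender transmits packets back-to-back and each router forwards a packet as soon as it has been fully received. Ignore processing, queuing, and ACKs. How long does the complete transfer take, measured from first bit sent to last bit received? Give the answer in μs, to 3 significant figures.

Per-hop transmission t_tx = L/R = 64000/435000000 = 147.126 μs.
Per-hop propagation t_prop = 1950/200000000 = 9.75 μs.
Pipeline fill: first packet needs 4·t_tx to clear all hops; remaining 58 packets each add one t_tx.
Total = (4+59-1)·t_tx + 4·t_prop = 62·147.126 + 4·9.75 = 9160 μs.

9160 μs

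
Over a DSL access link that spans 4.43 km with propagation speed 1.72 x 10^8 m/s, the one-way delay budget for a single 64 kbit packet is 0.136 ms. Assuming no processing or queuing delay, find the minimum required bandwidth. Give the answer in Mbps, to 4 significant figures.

Propagation delay = 4430 / 172000000 = 0.0257558 ms.
Transmission budget = 0.136 − 0.0257558 = 0.110244 ms.
R ≥ L / t_tx = 64000 bits / 0.000110244 s = 580.5 Mbps.

580.5 Mbps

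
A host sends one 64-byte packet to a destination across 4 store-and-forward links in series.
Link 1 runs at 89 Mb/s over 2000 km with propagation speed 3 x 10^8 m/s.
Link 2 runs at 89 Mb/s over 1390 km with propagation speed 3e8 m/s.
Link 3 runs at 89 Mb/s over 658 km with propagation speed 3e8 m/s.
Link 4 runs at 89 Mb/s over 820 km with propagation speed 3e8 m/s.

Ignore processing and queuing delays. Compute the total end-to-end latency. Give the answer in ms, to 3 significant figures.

L = 64 × 8 = 512 bits.
Transmission delay per hop = L/R = 512/89000000 = 0.00575281 ms; 4 hops → 0.0230112 ms.
Propagation delays (d/s per hop): 6.66667, 4.63333, 2.19333, 2.73333 ms; sum = 16.2267 ms.
End-to-end = 16.2 ms.

16.2 ms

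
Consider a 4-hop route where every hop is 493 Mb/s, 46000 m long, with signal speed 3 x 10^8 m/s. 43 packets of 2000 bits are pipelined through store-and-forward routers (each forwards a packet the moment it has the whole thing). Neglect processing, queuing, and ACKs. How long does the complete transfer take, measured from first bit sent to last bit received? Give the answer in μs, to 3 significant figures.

800 μs

Per-hop transmission t_tx = L/R = 2000/493000000 = 4.0568 μs.
Per-hop propagation t_prop = 46000/300000000 = 153.333 μs.
Pipeline fill: first packet needs 4·t_tx to clear all hops; remaining 42 packets each add one t_tx.
Total = (4+43-1)·t_tx + 4·t_prop = 46·4.0568 + 4·153.333 = 800 μs.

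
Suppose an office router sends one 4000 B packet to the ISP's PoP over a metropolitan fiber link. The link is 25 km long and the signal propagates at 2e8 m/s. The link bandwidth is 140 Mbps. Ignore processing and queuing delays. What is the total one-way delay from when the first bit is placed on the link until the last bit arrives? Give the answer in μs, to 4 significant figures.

L = 4000 × 8 = 32000 bits.
Transmission delay = L/R = 32000 / 140000000 = 228.571 μs.
Propagation delay = d/s = 25000 m / 200000000 m/s = 125 μs.
Total = 353.6 μs.

353.6 μs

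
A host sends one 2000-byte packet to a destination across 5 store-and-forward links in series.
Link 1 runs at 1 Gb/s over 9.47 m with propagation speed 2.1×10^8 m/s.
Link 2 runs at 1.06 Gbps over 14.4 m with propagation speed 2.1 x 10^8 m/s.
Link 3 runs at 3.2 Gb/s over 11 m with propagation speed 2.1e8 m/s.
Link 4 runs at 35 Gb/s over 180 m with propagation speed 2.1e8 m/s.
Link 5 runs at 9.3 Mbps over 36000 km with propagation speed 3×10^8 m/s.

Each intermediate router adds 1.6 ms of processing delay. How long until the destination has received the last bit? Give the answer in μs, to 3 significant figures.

L = 2000 × 8 = 16000 bits.
Transmission delays (L/R per hop): 16, 15.0943, 5, 0.457143, 1720.43 μs; sum = 1756.98 μs.
Propagation delays (d/s per hop): 0.0450952, 0.0685714, 0.052381, 0.857143, 120000 μs; sum = 120001 μs.
Processing at 4 router(s): 4 × 1.6 ms = 6400 μs.
End-to-end = 128000 μs.

128000 μs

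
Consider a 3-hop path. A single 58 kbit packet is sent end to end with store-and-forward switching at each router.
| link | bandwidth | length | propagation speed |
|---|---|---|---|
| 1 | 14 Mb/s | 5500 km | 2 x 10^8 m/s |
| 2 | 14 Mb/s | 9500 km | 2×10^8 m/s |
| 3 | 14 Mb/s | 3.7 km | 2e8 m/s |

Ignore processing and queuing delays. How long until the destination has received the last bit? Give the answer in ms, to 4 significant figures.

87.45 ms

L = 58000 bits.
Transmission delay per hop = L/R = 58000/14000000 = 4.14286 ms; 3 hops → 12.4286 ms.
Propagation delays (d/s per hop): 27.5, 47.5, 0.0185 ms; sum = 75.0185 ms.
End-to-end = 87.45 ms.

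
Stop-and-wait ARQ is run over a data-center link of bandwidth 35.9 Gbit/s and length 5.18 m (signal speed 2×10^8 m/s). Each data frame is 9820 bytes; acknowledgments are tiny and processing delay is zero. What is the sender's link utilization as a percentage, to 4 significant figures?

t_tx = L/R = 78560/35900000000 = 2.1883e-06 s.
t_prop = 5.18/200000000 = 2.59e-08 s; RTT = 5.18e-08 s.
Cycle = t_tx + RTT = 2.2401e-06 s.
Utilization = t_tx / cycle = 2.1883e-06/2.2401e-06 = 97.69 %.

97.69 %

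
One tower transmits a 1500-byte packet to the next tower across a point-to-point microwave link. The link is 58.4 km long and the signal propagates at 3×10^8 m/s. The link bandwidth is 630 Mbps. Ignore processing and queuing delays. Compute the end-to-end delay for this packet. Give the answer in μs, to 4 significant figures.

213.7 μs

L = 1500 × 8 = 12000 bits.
Transmission delay = L/R = 12000 / 630000000 = 19.0476 μs.
Propagation delay = d/s = 58400 m / 300000000 m/s = 194.667 μs.
Total = 213.7 μs.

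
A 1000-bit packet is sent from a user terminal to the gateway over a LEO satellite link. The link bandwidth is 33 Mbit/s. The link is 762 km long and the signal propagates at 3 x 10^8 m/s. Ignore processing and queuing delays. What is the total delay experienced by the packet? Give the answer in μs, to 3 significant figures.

Transmission delay = L/R = 1000 / 33000000 = 30.303 μs.
Propagation delay = d/s = 762000 m / 300000000 m/s = 2540 μs.
Total = 2570 μs.

2570 μs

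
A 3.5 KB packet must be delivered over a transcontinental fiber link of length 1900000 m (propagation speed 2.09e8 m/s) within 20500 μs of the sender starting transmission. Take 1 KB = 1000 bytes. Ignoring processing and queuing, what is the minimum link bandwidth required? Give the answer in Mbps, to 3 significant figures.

L = 28000 bits.
Propagation delay = 1900000 / 209000000 = 9090.91 μs.
Transmission budget = 20500 − 9090.91 = 11409.1 μs.
R ≥ L / t_tx = 28000 bits / 0.0114091 s = 2.45 Mbps.

2.45 Mbps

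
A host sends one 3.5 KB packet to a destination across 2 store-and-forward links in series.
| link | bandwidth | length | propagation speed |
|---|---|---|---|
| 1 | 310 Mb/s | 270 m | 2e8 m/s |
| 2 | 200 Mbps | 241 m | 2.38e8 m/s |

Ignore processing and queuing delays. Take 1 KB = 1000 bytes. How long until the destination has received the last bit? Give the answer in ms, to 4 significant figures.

0.2327 ms

L = 28000 bits.
Transmission delays (L/R per hop): 0.0903226, 0.14 ms; sum = 0.230323 ms.
Propagation delays (d/s per hop): 0.00135, 0.00101261 ms; sum = 0.00236261 ms.
End-to-end = 0.2327 ms.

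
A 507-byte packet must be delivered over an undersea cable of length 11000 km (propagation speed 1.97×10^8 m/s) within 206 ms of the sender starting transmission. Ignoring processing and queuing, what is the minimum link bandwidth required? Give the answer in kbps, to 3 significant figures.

L = 4056 bits.
Propagation delay = 11000000 / 197000000 = 55.8376 ms.
Transmission budget = 206 − 55.8376 = 150.162 ms.
R ≥ L / t_tx = 4056 bits / 0.150162 s = 27.0 kbps.

27.0 kbps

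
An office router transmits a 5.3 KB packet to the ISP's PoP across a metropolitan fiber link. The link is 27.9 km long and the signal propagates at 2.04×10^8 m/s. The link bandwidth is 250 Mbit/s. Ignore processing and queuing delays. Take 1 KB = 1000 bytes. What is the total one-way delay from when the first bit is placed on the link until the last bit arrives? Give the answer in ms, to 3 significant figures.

L = 42400 bits.
Transmission delay = L/R = 42400 / 250000000 = 0.1696 ms.
Propagation delay = d/s = 27900 m / 204000000 m/s = 0.136765 ms.
Total = 0.306 ms.

0.306 ms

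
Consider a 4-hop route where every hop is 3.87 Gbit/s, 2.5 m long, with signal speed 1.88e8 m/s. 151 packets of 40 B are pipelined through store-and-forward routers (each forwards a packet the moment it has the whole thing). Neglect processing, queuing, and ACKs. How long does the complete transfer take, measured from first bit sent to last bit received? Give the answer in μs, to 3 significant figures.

Per-hop transmission t_tx = L/R = 320/3870000000 = 0.0826873 μs.
Per-hop propagation t_prop = 2.5/188000000 = 0.0132979 μs.
Pipeline fill: first packet needs 4·t_tx to clear all hops; remaining 150 packets each add one t_tx.
Total = (4+151-1)·t_tx + 4·t_prop = 154·0.0826873 + 4·0.0132979 = 12.8 μs.

12.8 μs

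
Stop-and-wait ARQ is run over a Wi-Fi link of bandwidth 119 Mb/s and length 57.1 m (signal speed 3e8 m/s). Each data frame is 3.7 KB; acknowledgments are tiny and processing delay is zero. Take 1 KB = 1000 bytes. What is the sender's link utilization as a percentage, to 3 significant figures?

99.8 %

t_tx = L/R = 29600/119000000 = 0.000248739 s.
t_prop = 57.1/300000000 = 1.90333e-07 s; RTT = 3.80667e-07 s.
Cycle = t_tx + RTT = 0.00024912 s.
Utilization = t_tx / cycle = 0.000248739/0.00024912 = 99.8 %.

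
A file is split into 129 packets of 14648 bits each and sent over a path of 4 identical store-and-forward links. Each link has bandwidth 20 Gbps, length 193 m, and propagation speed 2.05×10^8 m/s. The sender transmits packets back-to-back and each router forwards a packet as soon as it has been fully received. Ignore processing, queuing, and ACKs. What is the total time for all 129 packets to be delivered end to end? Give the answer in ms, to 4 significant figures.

Per-hop transmission t_tx = L/R = 14648/20000000000 = 0.0007324 ms.
Per-hop propagation t_prop = 193/2.05e+08 = 0.000941463 ms.
Pipeline fill: first packet needs 4·t_tx to clear all hops; remaining 128 packets each add one t_tx.
Total = (4+129-1)·t_tx + 4·t_prop = 132·0.0007324 + 4·0.000941463 = 0.1004 ms.

0.1004 ms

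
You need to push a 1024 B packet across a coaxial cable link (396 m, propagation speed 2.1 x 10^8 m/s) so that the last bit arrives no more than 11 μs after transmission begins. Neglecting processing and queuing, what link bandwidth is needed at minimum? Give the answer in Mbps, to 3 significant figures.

899 Mbps

L = 8192 bits.
Propagation delay = 396 / 210000000 = 1.88571 μs.
Transmission budget = 11 − 1.88571 = 9.11429 μs.
R ≥ L / t_tx = 8192 bits / 9.11429e-06 s = 899 Mbps.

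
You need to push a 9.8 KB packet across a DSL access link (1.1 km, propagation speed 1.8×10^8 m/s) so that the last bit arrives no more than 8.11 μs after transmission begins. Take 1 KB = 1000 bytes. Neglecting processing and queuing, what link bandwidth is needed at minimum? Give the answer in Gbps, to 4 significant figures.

L = 78400 bits.
Propagation delay = 1100 / 180000000 = 6.11111 μs.
Transmission budget = 8.11 − 6.11111 = 1.99889 μs.
R ≥ L / t_tx = 78400 bits / 1.99889e-06 s = 39.22 Gbps.

39.22 Gbps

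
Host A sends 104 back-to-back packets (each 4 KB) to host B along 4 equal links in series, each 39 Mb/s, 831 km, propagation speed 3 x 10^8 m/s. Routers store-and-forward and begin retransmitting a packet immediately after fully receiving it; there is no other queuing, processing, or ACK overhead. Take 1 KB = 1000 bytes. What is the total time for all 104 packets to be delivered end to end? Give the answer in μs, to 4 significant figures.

98870 μs

Per-hop transmission t_tx = L/R = 32000/39000000 = 820.513 μs.
Per-hop propagation t_prop = 831000/300000000 = 2770 μs.
Pipeline fill: first packet needs 4·t_tx to clear all hops; remaining 103 packets each add one t_tx.
Total = (4+104-1)·t_tx + 4·t_prop = 107·820.513 + 4·2770 = 98870 μs.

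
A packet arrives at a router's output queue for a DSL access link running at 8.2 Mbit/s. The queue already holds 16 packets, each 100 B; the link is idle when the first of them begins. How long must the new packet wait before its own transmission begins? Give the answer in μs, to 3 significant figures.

1560 μs

Each queued packet: L/R = 800/8.2e+06 = 97.561 μs.
16 queued → 1560.98 μs.
Queuing delay = 1560 μs.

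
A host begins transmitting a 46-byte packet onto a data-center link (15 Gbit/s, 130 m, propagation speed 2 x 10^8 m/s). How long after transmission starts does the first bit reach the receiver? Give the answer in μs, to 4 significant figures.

0.6500 μs

First bit experiences only propagation delay: d/s = 130/200000000 = 0.6500 μs.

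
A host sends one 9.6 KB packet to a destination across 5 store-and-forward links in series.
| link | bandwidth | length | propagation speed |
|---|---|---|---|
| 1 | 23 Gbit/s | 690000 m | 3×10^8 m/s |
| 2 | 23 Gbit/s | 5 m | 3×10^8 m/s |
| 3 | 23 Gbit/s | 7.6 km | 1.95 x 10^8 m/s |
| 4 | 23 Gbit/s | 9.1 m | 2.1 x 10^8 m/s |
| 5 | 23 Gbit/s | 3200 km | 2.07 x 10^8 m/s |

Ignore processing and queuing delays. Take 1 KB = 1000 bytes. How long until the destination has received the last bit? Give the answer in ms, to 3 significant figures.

L = 76800 bits.
Transmission delay per hop = L/R = 76800/23000000000 = 0.00333913 ms; 5 hops → 0.0166957 ms.
Propagation delays (d/s per hop): 2.3, 1.66667e-05, 0.0389744, 4.33333e-05, 15.4589 ms; sum = 17.798 ms.
End-to-end = 17.8 ms.

17.8 ms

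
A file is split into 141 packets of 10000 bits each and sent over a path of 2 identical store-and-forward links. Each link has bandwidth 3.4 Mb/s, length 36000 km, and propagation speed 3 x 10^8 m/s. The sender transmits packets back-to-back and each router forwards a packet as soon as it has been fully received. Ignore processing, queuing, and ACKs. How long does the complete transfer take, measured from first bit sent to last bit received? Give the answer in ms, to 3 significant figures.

658 ms

Per-hop transmission t_tx = L/R = 10000/3400000 = 2.94118 ms.
Per-hop propagation t_prop = 36000000/300000000 = 120 ms.
Pipeline fill: first packet needs 2·t_tx to clear all hops; remaining 140 packets each add one t_tx.
Total = (2+141-1)·t_tx + 2·t_prop = 142·2.94118 + 2·120 = 658 ms.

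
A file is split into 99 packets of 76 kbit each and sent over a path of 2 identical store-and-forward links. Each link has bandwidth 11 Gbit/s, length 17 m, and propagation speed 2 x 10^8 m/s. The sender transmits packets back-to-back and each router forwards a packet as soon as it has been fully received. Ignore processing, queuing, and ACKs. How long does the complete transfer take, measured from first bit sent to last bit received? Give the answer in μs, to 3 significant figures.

691 μs

Per-hop transmission t_tx = L/R = 76000/11000000000 = 6.90909 μs.
Per-hop propagation t_prop = 17/200000000 = 0.085 μs.
Pipeline fill: first packet needs 2·t_tx to clear all hops; remaining 98 packets each add one t_tx.
Total = (2+99-1)·t_tx + 2·t_prop = 100·6.90909 + 2·0.085 = 691 μs.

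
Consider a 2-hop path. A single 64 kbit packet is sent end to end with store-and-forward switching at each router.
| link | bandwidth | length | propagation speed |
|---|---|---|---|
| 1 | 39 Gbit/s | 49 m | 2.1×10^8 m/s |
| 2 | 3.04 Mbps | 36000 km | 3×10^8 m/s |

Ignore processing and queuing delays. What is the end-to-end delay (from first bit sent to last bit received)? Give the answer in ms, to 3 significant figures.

141 ms

L = 64000 bits.
Transmission delays (L/R per hop): 0.00164103, 21.0526 ms; sum = 21.0543 ms.
Propagation delays (d/s per hop): 0.000233333, 120 ms; sum = 120 ms.
End-to-end = 141 ms.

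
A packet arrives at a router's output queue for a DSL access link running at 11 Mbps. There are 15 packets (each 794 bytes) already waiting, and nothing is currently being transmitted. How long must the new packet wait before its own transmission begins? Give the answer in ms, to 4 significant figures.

8.662 ms

Each queued packet: L/R = 6352/11000000 = 0.577455 ms.
15 queued → 8.66182 ms.
Queuing delay = 8.662 ms.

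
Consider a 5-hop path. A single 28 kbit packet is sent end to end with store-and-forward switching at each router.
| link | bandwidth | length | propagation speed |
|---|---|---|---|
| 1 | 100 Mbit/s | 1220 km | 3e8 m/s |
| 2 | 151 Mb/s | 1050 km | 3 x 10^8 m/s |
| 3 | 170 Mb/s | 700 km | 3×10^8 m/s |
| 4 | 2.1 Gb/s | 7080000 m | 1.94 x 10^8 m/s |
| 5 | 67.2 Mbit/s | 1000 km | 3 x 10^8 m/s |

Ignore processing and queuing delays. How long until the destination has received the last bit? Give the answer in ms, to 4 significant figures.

50.79 ms

L = 28000 bits.
Transmission delays (L/R per hop): 0.28, 0.18543, 0.164706, 0.0133333, 0.416667 ms; sum = 1.06014 ms.
Propagation delays (d/s per hop): 4.06667, 3.5, 2.33333, 36.4948, 3.33333 ms; sum = 49.7282 ms.
End-to-end = 50.79 ms.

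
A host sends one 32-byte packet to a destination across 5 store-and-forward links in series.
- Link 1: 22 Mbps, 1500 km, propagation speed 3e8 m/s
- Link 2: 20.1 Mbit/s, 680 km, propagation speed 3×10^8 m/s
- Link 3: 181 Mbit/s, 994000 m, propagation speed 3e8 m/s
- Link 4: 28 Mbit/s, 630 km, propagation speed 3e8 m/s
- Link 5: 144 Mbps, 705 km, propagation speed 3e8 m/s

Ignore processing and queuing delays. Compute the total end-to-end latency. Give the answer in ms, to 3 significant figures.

15.1 ms

L = 32 × 8 = 256 bits.
Transmission delays (L/R per hop): 0.0116364, 0.0127363, 0.00141436, 0.00914286, 0.00177778 ms; sum = 0.0367077 ms.
Propagation delays (d/s per hop): 5, 2.26667, 3.31333, 2.1, 2.35 ms; sum = 15.03 ms.
End-to-end = 15.1 ms.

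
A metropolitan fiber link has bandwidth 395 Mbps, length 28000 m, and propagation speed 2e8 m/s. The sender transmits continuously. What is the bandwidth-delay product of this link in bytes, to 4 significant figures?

6913 bytes

Propagation delay = 28000 / 200000000 = 0.00014 s.
BDP = R × t_prop = 395000000 × 0.00014 = 55300 bits.
In bytes: 55300/8 = 6913 bytes.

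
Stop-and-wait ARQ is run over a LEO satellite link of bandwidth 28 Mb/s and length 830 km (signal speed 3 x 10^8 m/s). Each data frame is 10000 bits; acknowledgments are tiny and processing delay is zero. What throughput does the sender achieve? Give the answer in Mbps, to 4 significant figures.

t_tx = L/R = 10000/28000000 = 0.000357143 s.
t_prop = 830000/300000000 = 0.00276667 s; RTT = 0.00553333 s.
Cycle = t_tx + RTT = 0.00589048 s.
Throughput = L / cycle = 10000 / 0.00589048 = 1.698 Mbps.

1.698 Mbps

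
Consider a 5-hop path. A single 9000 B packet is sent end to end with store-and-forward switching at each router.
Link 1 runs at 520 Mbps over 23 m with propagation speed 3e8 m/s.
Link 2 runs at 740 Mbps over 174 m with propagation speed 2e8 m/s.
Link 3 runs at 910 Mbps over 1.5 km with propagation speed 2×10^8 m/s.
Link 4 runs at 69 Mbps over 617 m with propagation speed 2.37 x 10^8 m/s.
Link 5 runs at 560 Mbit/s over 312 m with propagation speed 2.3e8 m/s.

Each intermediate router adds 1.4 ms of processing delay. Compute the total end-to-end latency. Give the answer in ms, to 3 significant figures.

L = 9000 × 8 = 72000 bits.
Transmission delays (L/R per hop): 0.138462, 0.0972973, 0.0791209, 1.04348, 0.128571 ms; sum = 1.48693 ms.
Propagation delays (d/s per hop): 7.66667e-05, 0.00087, 0.0075, 0.00260338, 0.00135652 ms; sum = 0.0124066 ms.
Processing at 4 router(s): 4 × 1.4 ms = 5.6 ms.
End-to-end = 7.10 ms.

7.10 ms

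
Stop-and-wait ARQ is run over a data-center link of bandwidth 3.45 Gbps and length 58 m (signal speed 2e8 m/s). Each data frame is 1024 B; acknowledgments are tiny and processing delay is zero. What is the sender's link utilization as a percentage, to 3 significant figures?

t_tx = L/R = 8192/3450000000 = 2.37449e-06 s.
t_prop = 58/200000000 = 2.9e-07 s; RTT = 5.8e-07 s.
Cycle = t_tx + RTT = 2.95449e-06 s.
Utilization = t_tx / cycle = 2.37449e-06/2.95449e-06 = 80.4 %.

80.4 %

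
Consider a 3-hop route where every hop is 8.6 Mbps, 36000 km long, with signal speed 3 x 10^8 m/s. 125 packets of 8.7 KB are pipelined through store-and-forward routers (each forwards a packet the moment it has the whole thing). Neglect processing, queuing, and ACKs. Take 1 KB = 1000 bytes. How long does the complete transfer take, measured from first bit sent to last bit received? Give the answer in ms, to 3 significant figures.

1390 ms

Per-hop transmission t_tx = L/R = 69600/8600000 = 8.09302 ms.
Per-hop propagation t_prop = 36000000/300000000 = 120 ms.
Pipeline fill: first packet needs 3·t_tx to clear all hops; remaining 124 packets each add one t_tx.
Total = (3+125-1)·t_tx + 3·t_prop = 127·8.09302 + 3·120 = 1390 ms.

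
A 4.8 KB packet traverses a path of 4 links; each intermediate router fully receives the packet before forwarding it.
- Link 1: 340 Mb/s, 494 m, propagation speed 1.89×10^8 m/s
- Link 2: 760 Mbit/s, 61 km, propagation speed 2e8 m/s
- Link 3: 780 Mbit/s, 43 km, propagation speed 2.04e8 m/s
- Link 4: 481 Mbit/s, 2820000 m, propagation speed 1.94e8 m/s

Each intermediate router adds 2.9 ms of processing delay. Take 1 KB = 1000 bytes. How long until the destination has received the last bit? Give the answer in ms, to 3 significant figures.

24.0 ms

L = 38400 bits.
Transmission delays (L/R per hop): 0.112941, 0.0505263, 0.0492308, 0.0798337 ms; sum = 0.292532 ms.
Propagation delays (d/s per hop): 0.00261376, 0.305, 0.210784, 14.5361 ms; sum = 15.0545 ms.
Processing at 3 router(s): 3 × 2.9 ms = 8.7 ms.
End-to-end = 24.0 ms.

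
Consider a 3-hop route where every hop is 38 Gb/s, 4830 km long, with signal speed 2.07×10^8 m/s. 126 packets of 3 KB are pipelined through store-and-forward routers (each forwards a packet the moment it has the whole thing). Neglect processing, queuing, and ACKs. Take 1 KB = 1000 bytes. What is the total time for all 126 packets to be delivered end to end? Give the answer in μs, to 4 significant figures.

Per-hop transmission t_tx = L/R = 24000/38000000000 = 0.631579 μs.
Per-hop propagation t_prop = 4830000/2.07e+08 = 23333.3 μs.
Pipeline fill: first packet needs 3·t_tx to clear all hops; remaining 125 packets each add one t_tx.
Total = (3+126-1)·t_tx + 3·t_prop = 128·0.631579 + 3·23333.3 = 70080 μs.

70080 μs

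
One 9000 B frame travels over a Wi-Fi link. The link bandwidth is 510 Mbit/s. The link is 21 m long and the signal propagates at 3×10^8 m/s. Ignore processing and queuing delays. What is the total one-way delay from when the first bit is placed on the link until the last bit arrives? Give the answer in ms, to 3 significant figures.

0.141 ms

L = 9000 × 8 = 72000 bits.
Transmission delay = L/R = 72000 / 510000000 = 0.141176 ms.
Propagation delay = d/s = 21 m / 300000000 m/s = 7e-05 ms.
Total = 0.141 ms.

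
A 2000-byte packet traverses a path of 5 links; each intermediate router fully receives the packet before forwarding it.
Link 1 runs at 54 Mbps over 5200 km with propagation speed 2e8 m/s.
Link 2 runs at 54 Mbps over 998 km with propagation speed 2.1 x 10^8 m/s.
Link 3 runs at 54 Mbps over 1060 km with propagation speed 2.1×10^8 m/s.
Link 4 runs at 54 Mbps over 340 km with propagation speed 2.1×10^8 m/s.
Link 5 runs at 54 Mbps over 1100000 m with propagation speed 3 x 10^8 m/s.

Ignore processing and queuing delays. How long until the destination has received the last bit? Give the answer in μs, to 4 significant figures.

42570 μs

L = 2000 × 8 = 16000 bits.
Transmission delay per hop = L/R = 16000/54000000 = 296.296 μs; 5 hops → 1481.48 μs.
Propagation delays (d/s per hop): 26000, 4752.38, 5047.62, 1619.05, 3666.67 μs; sum = 41085.7 μs.
End-to-end = 42570 μs.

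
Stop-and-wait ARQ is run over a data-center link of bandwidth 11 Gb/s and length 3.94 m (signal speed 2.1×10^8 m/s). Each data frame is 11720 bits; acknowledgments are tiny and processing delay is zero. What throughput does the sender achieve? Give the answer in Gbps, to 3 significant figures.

10.6 Gbps

t_tx = L/R = 11720/11000000000 = 1.06545e-06 s.
t_prop = 3.94/210000000 = 1.87619e-08 s; RTT = 3.75238e-08 s.
Cycle = t_tx + RTT = 1.10298e-06 s.
Throughput = L / cycle = 11720 / 1.10298e-06 = 10.6 Gbps.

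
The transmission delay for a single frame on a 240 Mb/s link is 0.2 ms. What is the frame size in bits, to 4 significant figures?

L = R × t_tx = 240000000 b/s × 0.0002 s = 48000 bits.

48000 bits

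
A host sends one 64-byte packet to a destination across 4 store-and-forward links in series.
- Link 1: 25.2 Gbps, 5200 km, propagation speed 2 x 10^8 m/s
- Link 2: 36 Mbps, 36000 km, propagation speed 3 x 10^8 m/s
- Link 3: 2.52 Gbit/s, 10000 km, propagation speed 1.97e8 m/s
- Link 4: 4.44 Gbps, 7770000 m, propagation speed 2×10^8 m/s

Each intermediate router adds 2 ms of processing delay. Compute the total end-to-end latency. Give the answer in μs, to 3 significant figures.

242000 μs

L = 64 × 8 = 512 bits.
Transmission delays (L/R per hop): 0.0203175, 14.2222, 0.203175, 0.115315 μs; sum = 14.561 μs.
Propagation delays (d/s per hop): 26000, 120000, 50761.4, 38850 μs; sum = 235611 μs.
Processing at 3 router(s): 3 × 2 ms = 6000 μs.
End-to-end = 242000 μs.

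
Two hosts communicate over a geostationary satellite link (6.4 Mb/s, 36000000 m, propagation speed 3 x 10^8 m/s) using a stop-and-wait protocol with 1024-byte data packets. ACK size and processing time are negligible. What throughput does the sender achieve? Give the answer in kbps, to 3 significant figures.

34.0 kbps

t_tx = L/R = 8192/6400000 = 0.00128 s.
t_prop = 36000000/300000000 = 0.12 s; RTT = 0.24 s.
Cycle = t_tx + RTT = 0.24128 s.
Throughput = L / cycle = 8192 / 0.24128 = 34.0 kbps.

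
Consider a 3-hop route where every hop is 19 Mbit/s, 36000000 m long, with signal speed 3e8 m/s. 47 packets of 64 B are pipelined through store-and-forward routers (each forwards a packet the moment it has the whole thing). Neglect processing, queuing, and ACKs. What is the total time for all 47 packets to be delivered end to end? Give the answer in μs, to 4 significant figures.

Per-hop transmission t_tx = L/R = 512/19000000 = 26.9474 μs.
Per-hop propagation t_prop = 36000000/300000000 = 120000 μs.
Pipeline fill: first packet needs 3·t_tx to clear all hops; remaining 46 packets each add one t_tx.
Total = (3+47-1)·t_tx + 3·t_prop = 49·26.9474 + 3·120000 = 361300 μs.

361300 μs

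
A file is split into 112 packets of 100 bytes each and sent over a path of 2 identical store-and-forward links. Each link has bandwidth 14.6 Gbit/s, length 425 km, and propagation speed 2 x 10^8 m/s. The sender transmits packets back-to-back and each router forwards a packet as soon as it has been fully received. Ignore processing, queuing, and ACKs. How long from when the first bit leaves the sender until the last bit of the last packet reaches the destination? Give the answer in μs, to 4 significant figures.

4256 μs

Per-hop transmission t_tx = L/R = 800/14600000000 = 0.0547945 μs.
Per-hop propagation t_prop = 425000/200000000 = 2125 μs.
Pipeline fill: first packet needs 2·t_tx to clear all hops; remaining 111 packets each add one t_tx.
Total = (2+112-1)·t_tx + 2·t_prop = 113·0.0547945 + 2·2125 = 4256 μs.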